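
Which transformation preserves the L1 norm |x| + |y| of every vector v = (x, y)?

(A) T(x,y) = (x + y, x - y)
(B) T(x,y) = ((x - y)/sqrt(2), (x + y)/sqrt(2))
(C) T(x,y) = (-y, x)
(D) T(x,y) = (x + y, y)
C

A transformation preserves a norm if ||T(v)|| = ||v|| for every v; a single vector where the norm changes rules an option out.

(A) T(x,y) = (x + y, x - y): v = (1, 0) has norm |1| + |0| = 1, but T(v) = (1, 1) has norm 2 -- not preserved.
(B) T(x,y) = ((x - y)/sqrt(2), (x + y)/sqrt(2)): v = (1, 0) has norm |1| + |0| = 1, but T(v) = (sqrt(2)/2, sqrt(2)/2) has norm sqrt(2) -- not preserved.
(C) T(x,y) = (-y, x): preserves the norm -- it only permutes the coordinates and/or flips signs, which leaves |x| + |y| unchanged.
(D) T(x,y) = (x + y, y): v = (0, 1) has norm |0| + |1| = 1, but T(v) = (1, 1) has norm 2 -- not preserved.

Therefore the answer is (C).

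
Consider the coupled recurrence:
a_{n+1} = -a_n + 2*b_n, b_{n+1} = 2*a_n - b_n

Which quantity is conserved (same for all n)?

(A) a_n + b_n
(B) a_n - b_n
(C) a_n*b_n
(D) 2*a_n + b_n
A

Replace a_n by a_{n+1} = -a_n + 2*b_n and b_n by b_{n+1} = 2*a_n - b_n in each option and simplify:
(A) a_n + b_n  ->  (-a_n + 2*b_n) + (2*a_n - b_n) = a_n + b_n   [conserved]
(B) a_n - b_n  ->  (-a_n + 2*b_n) - (2*a_n - b_n) = -3*a_n + 3*b_n   [not conserved]
(C) a_n*b_n  ->  (-a_n + 2*b_n)*(2*a_n - b_n) = -2*a_n^2 + 5*a_n*b_n - 2*b_n^2   [not conserved]
(D) 2*a_n + b_n  ->  2*(-a_n + 2*b_n) + (2*a_n - b_n) = 3*b_n   [not conserved]

Only (A) a_n + b_n returns to itself after one step, so it is the conserved quantity.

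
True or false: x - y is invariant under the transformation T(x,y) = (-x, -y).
False

Substitute T(x,y) = (-x, -y) into the expression and compare with the original.

Original: x - y
After applying T: (-x) - (-y) = -x + y

This differs from the original x - y (difference: -2x + 2y), so the expression is NOT invariant.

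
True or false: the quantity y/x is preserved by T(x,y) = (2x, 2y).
True

Substitute T(x,y) = (2x, 2y) into the expression and compare with the original.

Original: y/x
After applying T: (2y)/(2x) = y/x

This is identical to the original y/x, so the expression is invariant.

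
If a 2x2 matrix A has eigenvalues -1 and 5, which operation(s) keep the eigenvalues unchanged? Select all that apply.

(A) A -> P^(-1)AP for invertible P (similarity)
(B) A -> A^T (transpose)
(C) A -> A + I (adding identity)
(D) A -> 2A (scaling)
A and B

Eigenvalues are preserved by:
1. Similarity transformations: A -> P^(-1)AP (same characteristic polynomial)
2. Transpose: A^T has the same eigenvalues as A

Eigenvalues are NOT preserved by:
- Adding identity: eigenvalues become -1+1, 5+1
- Scaling: eigenvalues become -2, 10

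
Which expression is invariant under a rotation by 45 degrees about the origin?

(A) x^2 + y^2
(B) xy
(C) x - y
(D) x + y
A

A rotation by 45 degrees sends (x, y) to (sqrt(2)x/2 - sqrt(2)y/2, sqrt(2)x/2 + sqrt(2)y/2).
Substitute the transformed coordinates into each option and compare with the original:
(A) x^2 + y^2  ->  (sqrt(2)x/2 - sqrt(2)y/2)^2 + (sqrt(2)x/2 + sqrt(2)y/2)^2 = x^2 + y^2   [equals x^2 + y^2: invariant]
(B) xy  ->  (sqrt(2)x/2 - sqrt(2)y/2)(sqrt(2)x/2 + sqrt(2)y/2) = x^2/2 - y^2/2   [differs from xy: not invariant]
(C) x - y  ->  (sqrt(2)x/2 - sqrt(2)y/2) - (sqrt(2)x/2 + sqrt(2)y/2) = -sqrt(2)y   [differs from x - y: not invariant]
(D) x + y  ->  (sqrt(2)x/2 - sqrt(2)y/2) + (sqrt(2)x/2 + sqrt(2)y/2) = sqrt(2)x   [differs from x + y: not invariant]

Only option (A), x^2 + y^2, is unchanged by the transformation.
Geometrically, x^2 + y^2 is the squared distance from the origin, which every rotation about the origin preserves.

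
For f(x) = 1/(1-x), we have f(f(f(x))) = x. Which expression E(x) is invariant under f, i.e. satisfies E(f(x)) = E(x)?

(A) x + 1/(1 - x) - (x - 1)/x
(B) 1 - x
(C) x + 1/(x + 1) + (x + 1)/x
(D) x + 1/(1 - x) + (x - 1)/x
D

Replace x by f(x) = 1/(1 - x) in each option and simplify. As a quick numerical cross-check, also compare E(5) with E(f(5)) = E(-1/4).

(A) x + 1/(1 - x) - (x - 1)/x  ->  (1/(1 - x)) + 1/(1 - (1/(1 - x))) - ((1/(1 - x)) - 1)/(1/(1 - x)) = (x^2(1 - x) - x + (x - 1)^2)/(x(x - 1)); check: E(5) = 79/20 but E(-1/4) = -89/20.   [not invariant]
(B) 1 - x  ->  1 - (1/(1 - x)) = x/(x - 1); check: E(5) = -4 but E(-1/4) = 5/4.   [not invariant]
(C) x + 1/(x + 1) + (x + 1)/x  ->  (1/(1 - x)) + 1/((1/(1 - x)) + 1) + ((1/(1 - x)) + 1)/(1/(1 - x)) = (-x^3 + 6x^2 - 11x + 7)/(x^2 - 3x + 2); check: E(5) = 191/30 but E(-1/4) = -23/12.   [not invariant]
(D) x + 1/(1 - x) + (x - 1)/x  ->  (1/(1 - x)) + 1/(1 - (1/(1 - x))) + ((1/(1 - x)) - 1)/(1/(1 - x)), which simplifies back to x + 1/(1 - x) + (x - 1)/x; check: E(5) = 111/20, E(-1/4) = 111/20.   [invariant]

Only (D) is unchanged. Indeed f(f(x)) = 1/(1 - 1/(1-x)) = (1-x)/(-x) = (x-1)/x, so E(x) = x + f(x) + f(f(x)) is the sum over the whole 3-cycle; applying f just permutes the three terms cyclically (x -> f(x) -> f(f(x)) -> x), leaving the sum unchanged.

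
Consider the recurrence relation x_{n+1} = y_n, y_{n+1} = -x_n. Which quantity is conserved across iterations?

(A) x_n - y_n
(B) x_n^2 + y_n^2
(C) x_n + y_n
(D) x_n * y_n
B

For the recurrence x_{n+1} = y_n, y_{n+1} = -x_n:

x_{n+1}^2 + y_{n+1}^2 = y_n^2 + (-x_n)^2 = x_n^2 + y_n^2
The sum of squares is conserved (like energy in a harmonic oscillator).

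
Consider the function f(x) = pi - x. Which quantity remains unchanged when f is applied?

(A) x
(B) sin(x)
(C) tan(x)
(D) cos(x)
B

For f(x) = pi - x:
sin(pi - x) = sin(x), so sine is invariant under this transformation.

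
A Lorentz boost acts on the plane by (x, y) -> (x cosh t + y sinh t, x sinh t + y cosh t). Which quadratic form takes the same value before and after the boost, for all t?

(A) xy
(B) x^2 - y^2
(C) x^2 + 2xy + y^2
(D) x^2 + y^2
B

Write x' = x cosh t + y sinh t, y' = x sinh t + y cosh t and substitute into each option:
(A) xy: (x cosh t + y sinh t)(x sinh t + y cosh t) = xy(cosh^2 t + sinh^2 t) + (x^2 + y^2) sinh t cosh t = xy cosh 2t + (x^2 + y^2)(sinh 2t)/2   [not invariant for t != 0]
(B) x^2 - y^2: (x cosh t + y sinh t)^2 - (x sinh t + y cosh t)^2 = x^2(cosh^2 t - sinh^2 t) + 2xy(cosh t sinh t - sinh t cosh t) + y^2(sinh^2 t - cosh^2 t) = x^2 - y^2   [invariant, using cosh^2 t - sinh^2 t = 1]
(C) x^2 + 2xy + y^2: (x' + y')^2 with x' + y' = (x + y)(cosh t + sinh t) = (x + y)e^t, so it becomes (x + y)^2 e^(2t)   [not invariant for t != 0]
(D) x^2 + y^2: (x cosh t + y sinh t)^2 + (x sinh t + y cosh t)^2 = (x^2 + y^2)(cosh^2 t + sinh^2 t) + 4xy sinh t cosh t = (x^2 + y^2) cosh 2t + 2xy sinh 2t   [not invariant for t != 0]

Only (B) x^2 - y^2 is unchanged; it is the Minkowski form preserved by Lorentz boosts, just as x^2 + y^2 is preserved by ordinary rotations.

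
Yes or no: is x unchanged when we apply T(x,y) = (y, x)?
No

Substitute T(x,y) = (y, x) into the expression and compare with the original.

Original: x
After applying T: (y) = y

This differs from the original x (difference: -x + y), so the expression is NOT invariant.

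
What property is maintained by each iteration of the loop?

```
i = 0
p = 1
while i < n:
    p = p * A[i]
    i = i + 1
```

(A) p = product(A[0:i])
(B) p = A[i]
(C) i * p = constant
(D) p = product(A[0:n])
A

A loop invariant must hold before the first iteration and be re-established by every execution of the body.

(A) p = product(A[0:i]): Initially i = 0 and p = 1 = product of the empty slice A[0:0]. If p = product(A[0:i]) holds at the top of an iteration, the body sets p to product(A[0:i]) * A[i] = product(A[0:i+1]) and then i to i+1, so the property is restored. At exit i = n, giving p = product(A[0:n]).

The other options fail:
(B) p = A[i]: after the first iteration p = A[0] but i = 1; in general p is a product of several elements, not a single one.
(C) i * p = constant: initially i * p = 0, but after one iteration it is 1 * A[0], which is nonzero in general.
(D) p = product(A[0:n]): false before the loop (p = 1, not the full product) -- it only becomes true at exit.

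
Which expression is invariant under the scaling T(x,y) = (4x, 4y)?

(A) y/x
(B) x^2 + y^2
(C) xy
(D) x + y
A

Under the uniform scaling T(x,y) = (4x, 4y):
Substitute the transformed coordinates into each option and compare with the original:
(A) y/x  ->  (4y)/(4x) = y/x   [equals y/x: invariant]
(B) x^2 + y^2  ->  (4x)^2 + (4y)^2 = 16x^2 + 16y^2   [differs from x^2 + y^2: not invariant]
(C) xy  ->  (4x)(4y) = 16xy   [differs from xy: not invariant]
(D) x + y  ->  (4x) + (4y) = 4x + 4y   [differs from x + y: not invariant]

Only option (A), y/x, is unchanged by the transformation.
The common factor 4 cancels in a ratio of coordinates, while sums, products and sums of squares pick up factors of 4 or 16.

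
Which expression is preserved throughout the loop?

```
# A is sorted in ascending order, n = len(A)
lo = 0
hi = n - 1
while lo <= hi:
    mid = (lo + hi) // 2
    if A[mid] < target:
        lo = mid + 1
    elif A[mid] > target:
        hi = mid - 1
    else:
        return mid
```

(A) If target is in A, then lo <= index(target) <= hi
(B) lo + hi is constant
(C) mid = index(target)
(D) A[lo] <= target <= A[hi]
A

A loop invariant must hold before the first iteration and be re-established by every execution of the body.

(A) If target is in A, then lo <= index(target) <= hi: Before the loop [lo, hi] = [0, n-1] covers every index. When A[mid] < target, sortedness puts target strictly to the right of mid, so setting lo = mid + 1 keeps index(target) in [lo, hi]; symmetrically for hi = mid - 1. Hence 'if target is in A then lo <= index(target) <= hi' holds after every iteration, and when lo > hi it proves target is absent.

The other options fail:
(B) lo + hi is constant: each iteration moves exactly one of lo, hi, so lo + hi changes (e.g. 0 + (n-1) becomes (mid+1) + (n-1)).
(C) mid = index(target): mid is just the current probe; it equals index(target) only on the iteration that returns.
(D) A[lo] <= target <= A[hi]: fails when target is not in A (e.g. target < A[0] already violates it before the loop), so it is not maintained in general.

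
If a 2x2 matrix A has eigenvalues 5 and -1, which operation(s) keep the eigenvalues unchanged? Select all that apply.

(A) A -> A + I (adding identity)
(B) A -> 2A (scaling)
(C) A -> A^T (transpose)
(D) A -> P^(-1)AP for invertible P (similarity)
C and D

Eigenvalues are preserved by:
1. Similarity transformations: A -> P^(-1)AP (same characteristic polynomial)
2. Transpose: A^T has the same eigenvalues as A

Eigenvalues are NOT preserved by:
- Adding identity: eigenvalues become 5+1, -1+1
- Scaling: eigenvalues become 10, -2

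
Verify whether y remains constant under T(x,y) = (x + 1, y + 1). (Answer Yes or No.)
No

Substitute T(x,y) = (x + 1, y + 1) into the expression and compare with the original.

Original: y
After applying T: (y + 1) = y + 1

This differs from the original y (difference: 1), so the expression is NOT invariant.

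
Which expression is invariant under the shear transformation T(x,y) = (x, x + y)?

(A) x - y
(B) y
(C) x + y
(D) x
D

Under the shear T(x,y) = (x, x + y):
Substitute the transformed coordinates into each option and compare with the original:
(A) x - y  ->  (x) - (x + y) = -y   [differs from x - y: not invariant]
(B) y  ->  (x + y) = x + y   [differs from y: not invariant]
(C) x + y  ->  (x) + (x + y) = 2x + y   [differs from x + y: not invariant]
(D) x  ->  (x) = x   [equals x: invariant]

Only option (D), x, is unchanged by the transformation.
A vertical shear moves points parallel to the y-axis, so the x-coordinate (and any function of x alone) is unchanged.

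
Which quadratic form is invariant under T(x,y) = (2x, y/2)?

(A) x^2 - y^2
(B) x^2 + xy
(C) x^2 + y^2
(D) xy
D

T multiplies x by 2 and divides y by 2.
Substitute the transformed coordinates into each option and compare with the original:
(A) x^2 - y^2  ->  (2x)^2 - (y/2)^2 = 4x^2 - y^2/4   [differs from x^2 - y^2: not invariant]
(B) x^2 + xy  ->  (2x)^2 + (2x)(y/2) = 4x^2 + xy   [differs from x^2 + xy: not invariant]
(C) x^2 + y^2  ->  (2x)^2 + (y/2)^2 = 4x^2 + y^2/4   [differs from x^2 + y^2: not invariant]
(D) xy  ->  (2x)(y/2) = xy   [equals xy: invariant]

Only option (D), xy, is unchanged by the transformation.
The factors 2 and 1/2 cancel only in the pure product xy.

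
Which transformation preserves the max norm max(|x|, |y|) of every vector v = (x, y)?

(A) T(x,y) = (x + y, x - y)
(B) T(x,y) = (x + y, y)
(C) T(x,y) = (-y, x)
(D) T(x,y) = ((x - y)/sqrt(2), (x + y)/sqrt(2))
C

A transformation preserves a norm if ||T(v)|| = ||v|| for every v; a single vector where the norm changes rules an option out.

(A) T(x,y) = (x + y, x - y): v = (1, 1) has norm max(|1|, |1|) = 1, but T(v) = (2, 0) has norm 2 -- not preserved.
(B) T(x,y) = (x + y, y): v = (1, 1) has norm max(|1|, |1|) = 1, but T(v) = (2, 1) has norm 2 -- not preserved.
(C) T(x,y) = (-y, x): preserves the norm -- it only permutes the coordinates and/or flips signs, which leaves max(|x|, |y|) unchanged.
(D) T(x,y) = ((x - y)/sqrt(2), (x + y)/sqrt(2)): v = (1, 0) has norm max(|1|, |0|) = 1, but T(v) = (sqrt(2)/2, sqrt(2)/2) has norm sqrt(2)/2 -- not preserved.

Therefore the answer is (C).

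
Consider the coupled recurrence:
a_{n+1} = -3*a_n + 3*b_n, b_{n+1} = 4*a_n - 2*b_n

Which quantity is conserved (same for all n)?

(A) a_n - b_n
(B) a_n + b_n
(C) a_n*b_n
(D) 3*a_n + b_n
B

Replace a_n by a_{n+1} = -3*a_n + 3*b_n and b_n by b_{n+1} = 4*a_n - 2*b_n in each option and simplify:
(A) a_n - b_n  ->  (-3*a_n + 3*b_n) - (4*a_n - 2*b_n) = -7*a_n + 5*b_n   [not conserved]
(B) a_n + b_n  ->  (-3*a_n + 3*b_n) + (4*a_n - 2*b_n) = a_n + b_n   [conserved]
(C) a_n*b_n  ->  (-3*a_n + 3*b_n)*(4*a_n - 2*b_n) = -12*a_n^2 + 18*a_n*b_n - 6*b_n^2   [not conserved]
(D) 3*a_n + b_n  ->  3*(-3*a_n + 3*b_n) + (4*a_n - 2*b_n) = -5*a_n + 7*b_n   [not conserved]

Only (B) a_n + b_n returns to itself after one step, so it is the conserved quantity.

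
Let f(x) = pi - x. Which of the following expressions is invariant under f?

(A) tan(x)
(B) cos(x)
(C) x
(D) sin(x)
D

For f(x) = pi - x:
sin(pi - x) = sin(x), so sine is invariant under this transformation.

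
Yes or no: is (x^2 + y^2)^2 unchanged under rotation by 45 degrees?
Yes

Applying rotation by 45 degrees: x' = x*cos(45 degrees) - y*sin(45 degrees) = sqrt(2)x/2 - sqrt(2)y/2, y' = x*sin(45 degrees) + y*cos(45 degrees) = sqrt(2)x/2 + sqrt(2)y/2

Substituting into (x^2 + y^2)^2:
((sqrt(2)x/2 - sqrt(2)y/2)^2 + (sqrt(2)x/2 + sqrt(2)y/2)^2)^2
= x^4 + 2x^2y^2 + y^4 = (x^2 + y^2)^2

This equals the original expression (x^2 + y^2)^2, so it IS invariant.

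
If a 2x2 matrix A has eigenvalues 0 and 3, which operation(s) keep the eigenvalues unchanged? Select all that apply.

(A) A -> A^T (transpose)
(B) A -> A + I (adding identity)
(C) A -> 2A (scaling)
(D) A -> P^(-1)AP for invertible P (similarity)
A and D

Eigenvalues are preserved by:
1. Similarity transformations: A -> P^(-1)AP (same characteristic polynomial)
2. Transpose: A^T has the same eigenvalues as A

Eigenvalues are NOT preserved by:
- Adding identity: eigenvalues become 0+1, 3+1
- Scaling: eigenvalues become 0, 6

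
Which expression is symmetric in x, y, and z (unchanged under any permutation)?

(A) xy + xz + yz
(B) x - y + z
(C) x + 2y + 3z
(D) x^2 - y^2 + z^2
A

A symmetric expression is unchanged when the variables are permuted; here the transformation to test is the swap (x, y) -> (y, x).
A symmetric expression must survive every permutation; the single swap x <-> y already eliminates the distractors, and the keyed expression is also unchanged by x <-> z and y <-> z (each variable enters it in exactly the same way).
Substitute the transformed coordinates into each option and compare with the original:
(A) xy + xz + yz  ->  (y)(x) + (y)z + (x)z = xy + xz + yz   [equals xy + xz + yz: invariant]
(B) x - y + z  ->  (y) - (x) + z = -x + y + z   [differs from x - y + z: not invariant]
(C) x + 2y + 3z  ->  (y) + 2(x) + 3z = 2x + y + 3z   [differs from x + 2y + 3z: not invariant]
(D) x^2 - y^2 + z^2  ->  (y)^2 - (x)^2 + z^2 = -x^2 + y^2 + z^2   [differs from x^2 - y^2 + z^2: not invariant]

Only option (A), xy + xz + yz, is unchanged by the transformation.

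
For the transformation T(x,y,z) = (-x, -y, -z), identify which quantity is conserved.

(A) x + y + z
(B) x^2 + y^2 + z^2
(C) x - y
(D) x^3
B

Apply T(x,y,z) = (-x, -y, -z) to each option, i.e. replace (x, y, z) by the transformed coordinates.
Substitute the transformed coordinates into each option and compare with the original:
(A) x + y + z  ->  (-x) + (-y) + (-z) = -x - y - z   [differs from x + y + z: not invariant]
(B) x^2 + y^2 + z^2  ->  (-x)^2 + (-y)^2 + (-z)^2 = x^2 + y^2 + z^2   [equals x^2 + y^2 + z^2: invariant]
(C) x - y  ->  (-x) - (-y) = -x + y   [differs from x - y: not invariant]
(D) x^3  ->  (-x)^3 = -x^3   [differs from x^3: not invariant]

Only option (B), x^2 + y^2 + z^2, is unchanged by the transformation.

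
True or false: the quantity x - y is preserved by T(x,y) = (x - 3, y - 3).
True

Substitute T(x,y) = (x - 3, y - 3) into the expression and compare with the original.

Original: x - y
After applying T: (x - 3) - (y - 3) = x - y

This is identical to the original x - y, so the expression is invariant.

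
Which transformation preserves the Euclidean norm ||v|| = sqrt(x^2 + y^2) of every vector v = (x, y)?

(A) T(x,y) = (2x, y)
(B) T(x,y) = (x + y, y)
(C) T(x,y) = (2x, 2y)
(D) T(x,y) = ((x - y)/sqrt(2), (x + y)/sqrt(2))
D

A transformation preserves a norm if ||T(v)|| = ||v|| for every v; a single vector where the norm changes rules an option out.

(A) T(x,y) = (2x, y): v = (1, 0) has norm sqrt((1)^2 + (0)^2) = 1, but T(v) = (2, 0) has norm 2 -- not preserved.
(B) T(x,y) = (x + y, y): v = (0, 1) has norm sqrt((0)^2 + (1)^2) = 1, but T(v) = (1, 1) has norm sqrt(2) -- not preserved.
(C) T(x,y) = (2x, 2y): v = (1, 0) has norm sqrt((1)^2 + (0)^2) = 1, but T(v) = (2, 0) has norm 2 -- not preserved.
(D) T(x,y) = ((x - y)/sqrt(2), (x + y)/sqrt(2)): preserves the norm -- it is an orthogonal map (a rotation/reflection), and (sqrt(2)(x - y)/2)^2 + (sqrt(2)(x + y)/2)^2 simplifies to x^2 + y^2.

Therefore the answer is (D).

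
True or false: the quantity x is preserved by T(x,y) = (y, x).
False

Substitute T(x,y) = (y, x) into the expression and compare with the original.

Original: x
After applying T: (y) = y

This differs from the original x (difference: -x + y), so the expression is NOT invariant.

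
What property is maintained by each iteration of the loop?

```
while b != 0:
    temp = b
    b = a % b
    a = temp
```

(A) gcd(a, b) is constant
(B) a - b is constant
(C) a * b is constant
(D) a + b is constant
A

A loop invariant must hold before the first iteration and be re-established by every execution of the body.

(A) gcd(a, b) is constant: One iteration replaces (a, b) by (b, a mod b). Since a mod b = a - q*b for an integer q, any common divisor of a and b divides b and a mod b, and conversely; hence gcd(b, a mod b) = gcd(a, b). For instance (39, 5) -> (5, 4) keeps gcd = 1. At exit b = 0 and a = gcd of the original inputs.

The other options fail:
(B) a - b is constant: e.g. (a, b) = (39, 5) -> (5, 4): the difference goes from 34 to 1.
(C) a * b is constant: e.g. (a, b) = (39, 5) -> (5, 4): the product goes from 195 to 20.
(D) a + b is constant: e.g. (a, b) = (39, 5) -> (5, 4): the sum goes from 44 to 9.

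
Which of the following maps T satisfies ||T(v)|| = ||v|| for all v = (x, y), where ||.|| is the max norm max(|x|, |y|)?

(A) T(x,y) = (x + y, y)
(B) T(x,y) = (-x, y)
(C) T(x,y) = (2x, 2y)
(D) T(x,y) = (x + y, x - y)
B

A transformation preserves a norm if ||T(v)|| = ||v|| for every v; a single vector where the norm changes rules an option out.

(A) T(x,y) = (x + y, y): v = (1, 1) has norm max(|1|, |1|) = 1, but T(v) = (2, 1) has norm 2 -- not preserved.
(B) T(x,y) = (-x, y): preserves the norm -- it only permutes the coordinates and/or flips signs, which leaves max(|x|, |y|) unchanged.
(C) T(x,y) = (2x, 2y): v = (1, 0) has norm max(|1|, |0|) = 1, but T(v) = (2, 0) has norm 2 -- not preserved.
(D) T(x,y) = (x + y, x - y): v = (1, 1) has norm max(|1|, |1|) = 1, but T(v) = (2, 0) has norm 2 -- not preserved.

Therefore the answer is (B).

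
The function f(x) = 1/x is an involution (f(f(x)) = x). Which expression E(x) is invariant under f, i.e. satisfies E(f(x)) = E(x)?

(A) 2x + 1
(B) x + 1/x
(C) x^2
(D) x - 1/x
B

Replace x by f(x) = 1/x in each option and simplify. As a quick numerical cross-check, also compare E(5) with E(f(5)) = E(1/5).

(A) 2x + 1  ->  2(1/x) + 1 = (x + 2)/x; check: E(5) = 11 but E(1/5) = 7/5.   [not invariant]
(B) x + 1/x  ->  (1/x) + 1/(1/x), which simplifies back to x + 1/x; check: E(5) = 26/5, E(1/5) = 26/5.   [invariant]
(C) x^2  ->  (1/x)^2 = x^(-2); check: E(5) = 25 but E(1/5) = 1/25.   [not invariant]
(D) x - 1/x  ->  (1/x) - 1/(1/x) = -x + 1/x; check: E(5) = 24/5 but E(1/5) = -24/5.   [not invariant]

Only (B) is unchanged. E is symmetric under swapping x with f(x) = 1/x, which is exactly what an involution does.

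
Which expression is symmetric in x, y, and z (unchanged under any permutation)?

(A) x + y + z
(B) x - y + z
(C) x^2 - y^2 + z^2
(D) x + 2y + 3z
A

A symmetric expression is unchanged when the variables are permuted; here the transformation to test is the swap (x, y) -> (y, x).
A symmetric expression must survive every permutation; the single swap x <-> y already eliminates the distractors, and the keyed expression is also unchanged by x <-> z and y <-> z (each variable enters it in exactly the same way).
Substitute the transformed coordinates into each option and compare with the original:
(A) x + y + z  ->  (y) + (x) + z = x + y + z   [equals x + y + z: invariant]
(B) x - y + z  ->  (y) - (x) + z = -x + y + z   [differs from x - y + z: not invariant]
(C) x^2 - y^2 + z^2  ->  (y)^2 - (x)^2 + z^2 = -x^2 + y^2 + z^2   [differs from x^2 - y^2 + z^2: not invariant]
(D) x + 2y + 3z  ->  (y) + 2(x) + 3z = 2x + y + 3z   [differs from x + 2y + 3z: not invariant]

Only option (A), x + y + z, is unchanged by the transformation.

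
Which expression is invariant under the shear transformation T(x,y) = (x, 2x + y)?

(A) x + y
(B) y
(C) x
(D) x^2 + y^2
C

Under the shear T(x,y) = (x, 2x + y):
Substitute the transformed coordinates into each option and compare with the original:
(A) x + y  ->  (x) + (2x + y) = 3x + y   [differs from x + y: not invariant]
(B) y  ->  (2x + y) = 2x + y   [differs from y: not invariant]
(C) x  ->  (x) = x   [equals x: invariant]
(D) x^2 + y^2  ->  (x)^2 + (2x + y)^2 = 5x^2 + 4xy + y^2   [differs from x^2 + y^2: not invariant]

Only option (C), x, is unchanged by the transformation.
A vertical shear moves points parallel to the y-axis, so the x-coordinate (and any function of x alone) is unchanged.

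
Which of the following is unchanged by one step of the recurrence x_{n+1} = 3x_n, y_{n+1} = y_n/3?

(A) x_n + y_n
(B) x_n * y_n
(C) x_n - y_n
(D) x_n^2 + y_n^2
B

For the recurrence x_{n+1} = 3x_n, y_{n+1} = y_n/3:

x_{n+1} * y_{n+1} = (3x_n) * (y_n/3) = x_n * y_n
The product is conserved.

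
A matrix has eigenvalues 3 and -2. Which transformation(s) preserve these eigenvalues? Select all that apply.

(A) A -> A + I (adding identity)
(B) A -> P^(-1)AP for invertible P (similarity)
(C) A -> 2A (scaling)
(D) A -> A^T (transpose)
B and D

Eigenvalues are preserved by:
1. Similarity transformations: A -> P^(-1)AP (same characteristic polynomial)
2. Transpose: A^T has the same eigenvalues as A

Eigenvalues are NOT preserved by:
- Adding identity: eigenvalues become 3+1, -2+1
- Scaling: eigenvalues become 6, -4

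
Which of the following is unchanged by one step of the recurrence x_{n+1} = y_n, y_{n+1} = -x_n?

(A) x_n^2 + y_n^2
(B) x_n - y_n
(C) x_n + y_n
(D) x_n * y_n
A

For the recurrence x_{n+1} = y_n, y_{n+1} = -x_n:

x_{n+1}^2 + y_{n+1}^2 = y_n^2 + (-x_n)^2 = x_n^2 + y_n^2
The sum of squares is conserved (like energy in a harmonic oscillator).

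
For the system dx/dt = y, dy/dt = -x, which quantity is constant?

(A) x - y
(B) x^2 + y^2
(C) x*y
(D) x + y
B

A first integral I satisfies dI/dt = 0 along every solution. Differentiate each option and use the equation of motion:
(A) d/dt[x - y] = y - (-x) = x + y, not identically 0
(B) d/dt[x^2 + y^2] = 2x*dx/dt + 2y*dy/dt = 2x*y + 2y*(-x) = 0
(C) d/dt[x*y] = (dx/dt)y + x(dy/dt) = y^2 - x^2, not identically 0
(D) d/dt[x + y] = y + (-x) = y - x, not identically 0

Only (B) has zero time-derivative. So x^2 + y^2 (the squared radius; trajectories are circles) is the conserved quantity.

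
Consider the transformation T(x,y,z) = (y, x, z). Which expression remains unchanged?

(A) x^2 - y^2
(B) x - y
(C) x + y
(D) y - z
C

Apply T(x,y,z) = (y, x, z) to each option, i.e. replace (x, y, z) by the transformed coordinates.
Substitute the transformed coordinates into each option and compare with the original:
(A) x^2 - y^2  ->  (y)^2 - (x)^2 = -x^2 + y^2   [differs from x^2 - y^2: not invariant]
(B) x - y  ->  (y) - (x) = -x + y   [differs from x - y: not invariant]
(C) x + y  ->  (y) + (x) = x + y   [equals x + y: invariant]
(D) y - z  ->  (x) - (z) = x - z   [differs from y - z: not invariant]

Only option (C), x + y, is unchanged by the transformation.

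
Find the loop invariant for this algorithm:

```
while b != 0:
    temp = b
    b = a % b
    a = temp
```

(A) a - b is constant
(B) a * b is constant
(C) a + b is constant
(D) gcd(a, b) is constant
D

A loop invariant must hold before the first iteration and be re-established by every execution of the body.

(D) gcd(a, b) is constant: One iteration replaces (a, b) by (b, a mod b). Since a mod b = a - q*b for an integer q, any common divisor of a and b divides b and a mod b, and conversely; hence gcd(b, a mod b) = gcd(a, b). For instance (31, 11) -> (11, 9) keeps gcd = 1. At exit b = 0 and a = gcd of the original inputs.

The other options fail:
(A) a - b is constant: e.g. (a, b) = (31, 11) -> (11, 9): the difference goes from 20 to 2.
(B) a * b is constant: e.g. (a, b) = (31, 11) -> (11, 9): the product goes from 341 to 99.
(C) a + b is constant: e.g. (a, b) = (31, 11) -> (11, 9): the sum goes from 42 to 20.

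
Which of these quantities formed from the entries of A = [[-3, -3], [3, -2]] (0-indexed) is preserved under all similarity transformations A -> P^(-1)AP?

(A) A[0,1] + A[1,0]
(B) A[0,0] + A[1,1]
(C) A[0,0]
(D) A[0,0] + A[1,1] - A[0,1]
B

A[0,0] + A[1,1] is the trace of A. By the cyclic property of the trace, tr(P^(-1)AP) = tr(APP^(-1)) = tr(A), so it is the same for every matrix similar to A.

The other combinations are not similarity invariants. For example, take P = [[1, -1], [0, 1]] (det P = 1), so P^(-1) = [[1, 1], [0, 1]] and
B = P^(-1)AP = [[0, -5], [3, -5]].
Evaluating each option on A and on B:
(A) A[0,1] + A[1,0]: 0 for A, -2 for B -> changes
(B) A[0,0] + A[1,1]: -5 for A, -5 for B -> unchanged
(C) A[0,0]: -3 for A, 0 for B -> changes
(D) A[0,0] + A[1,1] - A[0,1]: -2 for A, 0 for B -> changes

Only (B) A[0,0] + A[1,1] = -5 survives (and it does so for every P, not just this one), so it is the invariant.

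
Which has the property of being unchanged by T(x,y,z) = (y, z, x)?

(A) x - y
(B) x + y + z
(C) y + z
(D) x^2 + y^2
B

Apply T(x,y,z) = (y, z, x) to each option, i.e. replace (x, y, z) by the transformed coordinates.
Substitute the transformed coordinates into each option and compare with the original:
(A) x - y  ->  (y) - (z) = y - z   [differs from x - y: not invariant]
(B) x + y + z  ->  (y) + (z) + (x) = x + y + z   [equals x + y + z: invariant]
(C) y + z  ->  (z) + (x) = x + z   [differs from y + z: not invariant]
(D) x^2 + y^2  ->  (y)^2 + (z)^2 = y^2 + z^2   [differs from x^2 + y^2: not invariant]

Only option (B), x + y + z, is unchanged by the transformation.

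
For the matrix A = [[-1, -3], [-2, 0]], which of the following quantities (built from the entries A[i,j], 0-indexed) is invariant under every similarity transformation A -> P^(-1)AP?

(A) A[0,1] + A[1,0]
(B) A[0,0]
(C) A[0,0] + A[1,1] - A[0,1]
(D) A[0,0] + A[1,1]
D

A[0,0] + A[1,1] is the trace of A. By the cyclic property of the trace, tr(P^(-1)AP) = tr(APP^(-1)) = tr(A), so it is the same for every matrix similar to A.

The other combinations are not similarity invariants. For example, take P = [[1, -1], [0, 1]] (det P = 1), so P^(-1) = [[1, 1], [0, 1]] and
B = P^(-1)AP = [[-3, 0], [-2, 2]].
Evaluating each option on A and on B:
(A) A[0,1] + A[1,0]: -5 for A, -2 for B -> changes
(B) A[0,0]: -1 for A, -3 for B -> changes
(C) A[0,0] + A[1,1] - A[0,1]: 2 for A, -1 for B -> changes
(D) A[0,0] + A[1,1]: -1 for A, -1 for B -> unchanged

Only (D) A[0,0] + A[1,1] = -1 survives (and it does so for every P, not just this one), so it is the invariant.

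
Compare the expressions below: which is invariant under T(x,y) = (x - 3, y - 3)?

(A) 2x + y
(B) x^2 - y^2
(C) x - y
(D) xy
C

An expression E(x,y) is invariant under T if E(T(x,y)) = E(x,y). Here T(x,y) = (x - 3, y - 3).
Substitute the transformed coordinates into each option and compare with the original:
(A) 2x + y  ->  2(x - 3) + (y - 3) = 2x + y - 9   [differs from 2x + y: not invariant]
(B) x^2 - y^2  ->  (x - 3)^2 - (y - 3)^2 = x^2 - 6x - y^2 + 6y   [differs from x^2 - y^2: not invariant]
(C) x - y  ->  (x - 3) - (y - 3) = x - y   [equals x - y: invariant]
(D) xy  ->  (x - 3)(y - 3) = xy - 3x - 3y + 9   [differs from xy: not invariant]

Only option (C), x - y, is unchanged by the transformation.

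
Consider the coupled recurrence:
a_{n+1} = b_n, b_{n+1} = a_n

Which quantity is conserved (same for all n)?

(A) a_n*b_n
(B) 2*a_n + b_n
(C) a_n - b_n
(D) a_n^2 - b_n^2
A

Replace a_n by a_{n+1} = b_n and b_n by b_{n+1} = a_n in each option and simplify:
(A) a_n*b_n  ->  (b_n)*(a_n) = a_n*b_n   [conserved]
(B) 2*a_n + b_n  ->  2*(b_n) + (a_n) = a_n + 2*b_n   [not conserved]
(C) a_n - b_n  ->  (b_n) - (a_n) = -a_n + b_n   [not conserved]
(D) a_n^2 - b_n^2  ->  (b_n)^2 - (a_n)^2 = -a_n^2 + b_n^2   [not conserved]

Only (A) a_n*b_n returns to itself after one step, so it is the conserved quantity.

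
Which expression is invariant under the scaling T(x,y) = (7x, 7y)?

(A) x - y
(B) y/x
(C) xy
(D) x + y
B

Under the uniform scaling T(x,y) = (7x, 7y):
Substitute the transformed coordinates into each option and compare with the original:
(A) x - y  ->  (7x) - (7y) = 7x - 7y   [differs from x - y: not invariant]
(B) y/x  ->  (7y)/(7x) = y/x   [equals y/x: invariant]
(C) xy  ->  (7x)(7y) = 49xy   [differs from xy: not invariant]
(D) x + y  ->  (7x) + (7y) = 7x + 7y   [differs from x + y: not invariant]

Only option (B), y/x, is unchanged by the transformation.
The common factor 7 cancels in a ratio of coordinates, while sums, products and sums of squares pick up factors of 7 or 49.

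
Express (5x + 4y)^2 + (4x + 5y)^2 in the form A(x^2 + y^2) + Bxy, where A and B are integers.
41(x^2 + y^2) + 80xy

Expanding: (5x + 4y)^2 = 25x^2 + 40xy + 16y^2
(4x + 5y)^2 = 16x^2 + 40xy + 25y^2
Sum = (25+16)(x^2+y^2) + 80xy = 41(x^2 + y^2) + 80xy
This is symmetric in x and y.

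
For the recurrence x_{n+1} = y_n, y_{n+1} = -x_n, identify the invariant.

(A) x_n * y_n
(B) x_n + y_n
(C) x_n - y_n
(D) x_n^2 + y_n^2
D

For the recurrence x_{n+1} = y_n, y_{n+1} = -x_n:

x_{n+1}^2 + y_{n+1}^2 = y_n^2 + (-x_n)^2 = x_n^2 + y_n^2
The sum of squares is conserved (like energy in a harmonic oscillator).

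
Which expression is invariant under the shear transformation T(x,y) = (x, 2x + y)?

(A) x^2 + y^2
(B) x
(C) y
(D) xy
B

Under the shear T(x,y) = (x, 2x + y):
Substitute the transformed coordinates into each option and compare with the original:
(A) x^2 + y^2  ->  (x)^2 + (2x + y)^2 = 5x^2 + 4xy + y^2   [differs from x^2 + y^2: not invariant]
(B) x  ->  (x) = x   [equals x: invariant]
(C) y  ->  (2x + y) = 2x + y   [differs from y: not invariant]
(D) xy  ->  (x)(2x + y) = 2x^2 + xy   [differs from xy: not invariant]

Only option (B), x, is unchanged by the transformation.
A vertical shear moves points parallel to the y-axis, so the x-coordinate (and any function of x alone) is unchanged.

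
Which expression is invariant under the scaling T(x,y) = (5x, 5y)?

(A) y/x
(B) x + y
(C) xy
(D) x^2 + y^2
A

Under the uniform scaling T(x,y) = (5x, 5y):
Substitute the transformed coordinates into each option and compare with the original:
(A) y/x  ->  (5y)/(5x) = y/x   [equals y/x: invariant]
(B) x + y  ->  (5x) + (5y) = 5x + 5y   [differs from x + y: not invariant]
(C) xy  ->  (5x)(5y) = 25xy   [differs from xy: not invariant]
(D) x^2 + y^2  ->  (5x)^2 + (5y)^2 = 25x^2 + 25y^2   [differs from x^2 + y^2: not invariant]

Only option (A), y/x, is unchanged by the transformation.
The common factor 5 cancels in a ratio of coordinates, while sums, products and sums of squares pick up factors of 5 or 25.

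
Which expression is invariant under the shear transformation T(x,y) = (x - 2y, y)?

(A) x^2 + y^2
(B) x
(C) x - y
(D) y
D

Under the shear T(x,y) = (x - 2y, y):
Substitute the transformed coordinates into each option and compare with the original:
(A) x^2 + y^2  ->  (x - 2y)^2 + (y)^2 = x^2 - 4xy + 5y^2   [differs from x^2 + y^2: not invariant]
(B) x  ->  (x - 2y) = x - 2y   [differs from x: not invariant]
(C) x - y  ->  (x - 2y) - (y) = x - 3y   [differs from x - y: not invariant]
(D) y  ->  (y) = y   [equals y: invariant]

Only option (D), y, is unchanged by the transformation.
A horizontal shear moves points parallel to the x-axis, so the y-coordinate (and any function of y alone) is unchanged.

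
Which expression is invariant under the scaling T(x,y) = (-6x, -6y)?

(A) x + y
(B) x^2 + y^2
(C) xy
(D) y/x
D

Under the uniform scaling T(x,y) = (-6x, -6y):
Substitute the transformed coordinates into each option and compare with the original:
(A) x + y  ->  (-6x) + (-6y) = -6x - 6y   [differs from x + y: not invariant]
(B) x^2 + y^2  ->  (-6x)^2 + (-6y)^2 = 36x^2 + 36y^2   [differs from x^2 + y^2: not invariant]
(C) xy  ->  (-6x)(-6y) = 36xy   [differs from xy: not invariant]
(D) y/x  ->  (-6y)/(-6x) = y/x   [equals y/x: invariant]

Only option (D), y/x, is unchanged by the transformation.
The common factor -6 cancels in a ratio of coordinates, while sums, products and sums of squares pick up factors of -6 or 36.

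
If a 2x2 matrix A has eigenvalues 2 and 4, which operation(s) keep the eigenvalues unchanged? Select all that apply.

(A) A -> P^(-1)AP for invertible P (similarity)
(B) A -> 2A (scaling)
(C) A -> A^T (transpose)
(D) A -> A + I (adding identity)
A and C

Eigenvalues are preserved by:
1. Similarity transformations: A -> P^(-1)AP (same characteristic polynomial)
2. Transpose: A^T has the same eigenvalues as A

Eigenvalues are NOT preserved by:
- Adding identity: eigenvalues become 2+1, 4+1
- Scaling: eigenvalues become 4, 8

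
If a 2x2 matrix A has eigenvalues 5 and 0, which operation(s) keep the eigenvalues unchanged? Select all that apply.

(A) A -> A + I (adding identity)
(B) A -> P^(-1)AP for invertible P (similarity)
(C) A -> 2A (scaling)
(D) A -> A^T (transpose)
B and D

Eigenvalues are preserved by:
1. Similarity transformations: A -> P^(-1)AP (same characteristic polynomial)
2. Transpose: A^T has the same eigenvalues as A

Eigenvalues are NOT preserved by:
- Adding identity: eigenvalues become 5+1, 0+1
- Scaling: eigenvalues become 10, 0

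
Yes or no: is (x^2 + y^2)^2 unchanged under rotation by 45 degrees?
Yes

Applying rotation by 45 degrees: x' = x*cos(45 degrees) - y*sin(45 degrees) = sqrt(2)x/2 - sqrt(2)y/2, y' = x*sin(45 degrees) + y*cos(45 degrees) = sqrt(2)x/2 + sqrt(2)y/2

Substituting into (x^2 + y^2)^2:
((sqrt(2)x/2 - sqrt(2)y/2)^2 + (sqrt(2)x/2 + sqrt(2)y/2)^2)^2
= x^4 + 2x^2y^2 + y^4 = (x^2 + y^2)^2

This equals the original expression (x^2 + y^2)^2, so it IS invariant.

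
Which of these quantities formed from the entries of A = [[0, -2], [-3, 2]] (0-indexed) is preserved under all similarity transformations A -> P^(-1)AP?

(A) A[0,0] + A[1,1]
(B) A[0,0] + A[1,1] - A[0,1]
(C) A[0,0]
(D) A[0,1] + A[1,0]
A

A[0,0] + A[1,1] is the trace of A. By the cyclic property of the trace, tr(P^(-1)AP) = tr(APP^(-1)) = tr(A), so it is the same for every matrix similar to A.

The other combinations are not similarity invariants. For example, take P = [[1, 2], [0, 1]] (det P = 1), so P^(-1) = [[1, -2], [0, 1]] and
B = P^(-1)AP = [[6, 6], [-3, -4]].
Evaluating each option on A and on B:
(A) A[0,0] + A[1,1]: 2 for A, 2 for B -> unchanged
(B) A[0,0] + A[1,1] - A[0,1]: 4 for A, -4 for B -> changes
(C) A[0,0]: 0 for A, 6 for B -> changes
(D) A[0,1] + A[1,0]: -5 for A, 3 for B -> changes

Only (A) A[0,0] + A[1,1] = 2 survives (and it does so for every P, not just this one), so it is the invariant.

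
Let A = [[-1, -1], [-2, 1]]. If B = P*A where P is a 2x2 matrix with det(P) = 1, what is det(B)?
-3

By the multiplicative property of determinants, det(B) = det(P*A) = det(P) * det(A) = det(A),
so the determinant is invariant under multiplication by any determinant-1 matrix; we just need det(A).

det(A) = (-1)(1) - (-1)(-2) = -1 - 2 = -3

Therefore det(B) = 1 * (-3) = -3.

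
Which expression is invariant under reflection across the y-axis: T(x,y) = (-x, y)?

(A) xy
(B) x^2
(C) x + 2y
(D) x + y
B

The map is reflection across the y-axis: T(x,y) = (-x, y).
Substitute the transformed coordinates into each option and compare with the original:
(A) xy  ->  (-x)(y) = -xy   [differs from xy: not invariant]
(B) x^2  ->  (-x)^2 = x^2   [equals x^2: invariant]
(C) x + 2y  ->  (-x) + 2(y) = -x + 2y   [differs from x + 2y: not invariant]
(D) x + y  ->  (-x) + (y) = -x + y   [differs from x + y: not invariant]

Only option (B), x^2, is unchanged by the transformation.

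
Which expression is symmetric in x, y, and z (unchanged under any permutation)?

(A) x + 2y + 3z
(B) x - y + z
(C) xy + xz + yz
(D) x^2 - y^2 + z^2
C

A symmetric expression is unchanged when the variables are permuted; here the transformation to test is the swap (x, y) -> (y, x).
A symmetric expression must survive every permutation; the single swap x <-> y already eliminates the distractors, and the keyed expression is also unchanged by x <-> z and y <-> z (each variable enters it in exactly the same way).
Substitute the transformed coordinates into each option and compare with the original:
(A) x + 2y + 3z  ->  (y) + 2(x) + 3z = 2x + y + 3z   [differs from x + 2y + 3z: not invariant]
(B) x - y + z  ->  (y) - (x) + z = -x + y + z   [differs from x - y + z: not invariant]
(C) xy + xz + yz  ->  (y)(x) + (y)z + (x)z = xy + xz + yz   [equals xy + xz + yz: invariant]
(D) x^2 - y^2 + z^2  ->  (y)^2 - (x)^2 + z^2 = -x^2 + y^2 + z^2   [differs from x^2 - y^2 + z^2: not invariant]

Only option (C), xy + xz + yz, is unchanged by the transformation.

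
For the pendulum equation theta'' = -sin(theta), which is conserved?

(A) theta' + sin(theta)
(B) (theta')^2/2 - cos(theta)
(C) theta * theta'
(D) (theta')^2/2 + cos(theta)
B

A first integral I satisfies dI/dt = 0 along every solution. Differentiate each option and use the equation of motion:
(A) d/dt[theta' + sin(theta)] = theta'' + cos(theta) theta' = -sin(theta) + theta' cos(theta), not identically 0
(B) d/dt[(theta')^2/2 - cos(theta)] = theta' theta'' + sin(theta) theta' = theta'(-sin(theta)) + theta' sin(theta) = 0
(C) d/dt[theta * theta'] = (theta')^2 + theta theta'' = (theta')^2 - theta sin(theta), not identically 0
(D) d/dt[(theta')^2/2 + cos(theta)] = theta' theta'' - sin(theta) theta' = -2 theta' sin(theta), not identically 0

Only (B) has zero time-derivative. This is the total energy: kinetic (theta')^2/2 plus potential -cos(theta).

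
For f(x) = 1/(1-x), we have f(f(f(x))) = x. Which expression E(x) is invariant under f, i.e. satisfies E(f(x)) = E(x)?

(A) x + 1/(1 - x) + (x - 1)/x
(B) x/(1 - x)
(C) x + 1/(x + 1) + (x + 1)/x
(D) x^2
A

Replace x by f(x) = 1/(1 - x) in each option and simplify. As a quick numerical cross-check, also compare E(5) with E(f(5)) = E(-1/4).

(A) x + 1/(1 - x) + (x - 1)/x  ->  (1/(1 - x)) + 1/(1 - (1/(1 - x))) + ((1/(1 - x)) - 1)/(1/(1 - x)), which simplifies back to x + 1/(1 - x) + (x - 1)/x; check: E(5) = 111/20, E(-1/4) = 111/20.   [invariant]
(B) x/(1 - x)  ->  (1/(1 - x))/(1 - (1/(1 - x))) = -1/x; check: E(5) = -5/4 but E(-1/4) = -1/5.   [not invariant]
(C) x + 1/(x + 1) + (x + 1)/x  ->  (1/(1 - x)) + 1/((1/(1 - x)) + 1) + ((1/(1 - x)) + 1)/(1/(1 - x)) = (-x^3 + 6x^2 - 11x + 7)/(x^2 - 3x + 2); check: E(5) = 191/30 but E(-1/4) = -23/12.   [not invariant]
(D) x^2  ->  (1/(1 - x))^2 = (x - 1)^(-2); check: E(5) = 25 but E(-1/4) = 1/16.   [not invariant]

Only (A) is unchanged. Indeed f(f(x)) = 1/(1 - 1/(1-x)) = (1-x)/(-x) = (x-1)/x, so E(x) = x + f(x) + f(f(x)) is the sum over the whole 3-cycle; applying f just permutes the three terms cyclically (x -> f(x) -> f(f(x)) -> x), leaving the sum unchanged.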